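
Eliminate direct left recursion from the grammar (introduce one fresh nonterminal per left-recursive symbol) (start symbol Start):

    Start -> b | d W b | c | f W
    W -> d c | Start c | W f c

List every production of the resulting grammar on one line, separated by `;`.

Start -> b | d W b | c | f W; W -> d c W1 | Start c W1; W1 -> f c W1 | epsilon

Left recursion appears on W.
For W: α = {f c}, β = {d c, Start c}. Rewrite as W → β W1 and W1 → α W1 | ε.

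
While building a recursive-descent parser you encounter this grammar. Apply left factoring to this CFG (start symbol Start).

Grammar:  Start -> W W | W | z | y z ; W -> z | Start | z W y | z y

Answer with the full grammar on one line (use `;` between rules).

Start -> z | y z | W Start1; W -> Start | z W1; Start1 -> W | ε; W1 -> ε | W y | y

Start has alternatives sharing prefix 'W': factor to Start → W Start1 with Start1 → W | ε.
W has alternatives sharing prefix 'z': factor to W → z W1 with W1 → ε | W y | y.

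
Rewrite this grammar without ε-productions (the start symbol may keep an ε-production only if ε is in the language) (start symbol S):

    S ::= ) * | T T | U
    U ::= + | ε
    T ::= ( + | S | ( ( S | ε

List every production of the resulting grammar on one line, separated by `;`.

The nullable symbols are {S, T, U}.
ε ∈ L(G) since S is nullable, so keep S → ε.
Expand every rule over subsets of its nullable positions: S → T T gives T T | T. T → ( ( S gives ( ( S | ( (.

S ::= ) * | T T | T | U | ε; U ::= +; T ::= ( + | S | ( ( S | ( (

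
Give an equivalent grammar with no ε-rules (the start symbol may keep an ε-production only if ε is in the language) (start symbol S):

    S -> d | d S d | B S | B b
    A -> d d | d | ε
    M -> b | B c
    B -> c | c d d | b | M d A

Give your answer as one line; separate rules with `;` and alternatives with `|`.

The nullable symbols are {A}.
ε ∉ L(G), so no ε-production is kept.
For each production, add variants omitting each subset of nullable occurrences: B → M d A gives M d A | M d.

S -> d | d S d | B S | B b; A -> d d | d; M -> b | B c; B -> c | c d d | b | M d A | M d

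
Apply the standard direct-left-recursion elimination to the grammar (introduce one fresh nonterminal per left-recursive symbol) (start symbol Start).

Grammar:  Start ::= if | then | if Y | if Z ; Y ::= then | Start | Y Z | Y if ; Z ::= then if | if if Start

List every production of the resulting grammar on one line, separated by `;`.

Start ::= if | then | if Y | if Z; Y ::= then Y1 | Start Y1; Z ::= then if | if if Start; Y1 ::= Z Y1 | if Y1 | ε

Directly left-recursive nonterminal: Y.
For Y: α = {Z, if}, β = {then, Start}. Rewrite as Y → β Y1 and Y1 → α Y1 | ε.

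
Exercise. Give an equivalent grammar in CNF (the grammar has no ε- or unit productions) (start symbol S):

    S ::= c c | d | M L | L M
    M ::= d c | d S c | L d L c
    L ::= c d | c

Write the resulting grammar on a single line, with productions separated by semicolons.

Introduce a nonterminal for each terminal appearing in a rule of length ≥ 2: X1 → c, X2 → d.
Binarize each right-hand side of length ≥ 3 by chaining fresh nonterminals (Y1, Y2, …): affected rules were M → X2 S X1; M → L X2 L X1.

S ::= X1 X1 | d | M L | L M; M ::= X2 X1 | X2 Y1 | L Y2; L ::= X1 X2 | c; X1 ::= c; X2 ::= d; Y1 ::= S X1; Y2 ::= X2 Y3; Y3 ::= L X1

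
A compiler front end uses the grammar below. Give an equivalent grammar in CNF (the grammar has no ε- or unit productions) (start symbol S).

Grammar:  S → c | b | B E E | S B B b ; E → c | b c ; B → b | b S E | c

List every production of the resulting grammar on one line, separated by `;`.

Introduce a nonterminal for each terminal appearing in a rule of length ≥ 2: X1 → b, X2 → c.
Binarize each right-hand side of length ≥ 3 by chaining fresh nonterminals (Y1, Y2, …): affected rules were S → B E E; S → S B B X1; B → X1 S E.

S → c | b | B Y1 | S Y2; E → c | X1 X2; B → b | X1 Y4 | c; X1 → b; X2 → c; Y1 → E E; Y2 → B Y3; Y3 → B X1; Y4 → S E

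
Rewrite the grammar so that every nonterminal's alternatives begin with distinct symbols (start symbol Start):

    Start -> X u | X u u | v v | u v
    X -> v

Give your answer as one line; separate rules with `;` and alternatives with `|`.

Start -> v v | u v | X u Start1; X -> v; Start1 -> ε | u

Start has alternatives sharing prefix 'X u': factor to Start → X u Start1 with Start1 → ε | u.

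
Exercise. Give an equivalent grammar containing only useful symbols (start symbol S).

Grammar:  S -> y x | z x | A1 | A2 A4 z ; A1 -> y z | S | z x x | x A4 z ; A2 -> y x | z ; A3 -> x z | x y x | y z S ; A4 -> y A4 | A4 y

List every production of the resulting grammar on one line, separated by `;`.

Generating nonterminals: {A1, A2, A3, S}.
Reachable from S after that: {A1, S}.
Removed useless symbols: {A2, A3, A4} and every production mentioning them.

S -> y x | z x | A1; A1 -> y z | S | z x x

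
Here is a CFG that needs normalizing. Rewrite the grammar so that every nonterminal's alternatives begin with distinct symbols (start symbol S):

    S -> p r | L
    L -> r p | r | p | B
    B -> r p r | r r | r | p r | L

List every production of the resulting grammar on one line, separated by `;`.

S -> p r | L; L -> p | B | r L'; B -> p r | L | r B'; L' -> p | ε; B' -> p r | r | ε

L has alternatives sharing prefix 'r': factor to L → r L' with L' → p | ε.
B has alternatives sharing prefix 'r': factor to B → r B' with B' → p r | r | ε.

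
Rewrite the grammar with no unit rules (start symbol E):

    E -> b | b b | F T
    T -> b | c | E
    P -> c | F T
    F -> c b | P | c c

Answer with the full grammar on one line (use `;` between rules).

Unit pairs: F ⇒* {P}; T ⇒* {E}.
Replace each nonterminal's rules with the union of the non-unit rules of every nonterminal it unit-derives.

E -> b | b b | F T; T -> b | b b | F T | c; P -> c | F T; F -> c b | c c | c | F T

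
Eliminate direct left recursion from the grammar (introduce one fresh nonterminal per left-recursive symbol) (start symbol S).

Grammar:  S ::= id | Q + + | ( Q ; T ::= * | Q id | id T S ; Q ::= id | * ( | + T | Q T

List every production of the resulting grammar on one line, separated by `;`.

S ::= id | Q + + | ( Q; T ::= * | Q id | id T S; Q ::= id Q' | * ( Q' | + T Q'; Q' ::= T Q' | ε

Directly left-recursive nonterminal: Q.
For Q: α = {T}, β = {id, * (, + T}. Rewrite as Q → β Q' and Q' → α Q' | ε.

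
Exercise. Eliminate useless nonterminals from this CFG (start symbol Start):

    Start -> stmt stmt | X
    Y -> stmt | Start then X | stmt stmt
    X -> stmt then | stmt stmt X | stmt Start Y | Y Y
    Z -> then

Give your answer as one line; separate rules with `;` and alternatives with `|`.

Start -> stmt stmt | X; Y -> stmt | Start then X | stmt stmt; X -> stmt then | stmt stmt X | stmt Start Y | Y Y

Generating nonterminals: {Start, X, Y, Z}.
Reachable from Start after that: {Start, X, Y}.
Removed useless symbols: {Z} and every production mentioning them.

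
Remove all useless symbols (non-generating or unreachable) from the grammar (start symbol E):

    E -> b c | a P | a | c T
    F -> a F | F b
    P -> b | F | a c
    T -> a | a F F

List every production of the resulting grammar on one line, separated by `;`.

E -> b c | a P | a | c T; P -> b | a c; T -> a

Generating nonterminals: {E, P, T}.
Reachable from E after that: {E, P, T}.
Removed useless symbols: {F} and every production mentioning them.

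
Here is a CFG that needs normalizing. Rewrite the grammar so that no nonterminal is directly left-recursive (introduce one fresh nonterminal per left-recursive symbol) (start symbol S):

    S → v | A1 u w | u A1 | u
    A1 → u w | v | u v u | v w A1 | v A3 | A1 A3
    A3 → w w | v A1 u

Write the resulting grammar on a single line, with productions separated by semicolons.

Directly left-recursive nonterminal: A1.
For A1: α = {A3}, β = {u w, v, u v u, v w A1, v A3}. Rewrite as A1 → β A1' and A1' → α A1' | ε.

S → v | A1 u w | u A1 | u; A1 → u w A1' | v A1' | u v u A1' | v w A1 A1' | v A3 A1'; A3 → w w | v A1 u; A1' → A3 A1' | ε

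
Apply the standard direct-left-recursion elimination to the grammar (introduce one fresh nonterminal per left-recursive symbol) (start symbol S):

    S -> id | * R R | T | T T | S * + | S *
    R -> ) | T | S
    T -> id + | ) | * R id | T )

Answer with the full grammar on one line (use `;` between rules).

S -> id S' | * R R S' | T S' | T T S'; R -> ) | T | S; T -> id + T' | ) T' | * R id T'; S' -> * + S' | * S' | ε; T' -> ) T' | ε

Directly left-recursive nonterminals: S, T.
For S: α = {* +, *}, β = {id, * R R, T, T T}. Rewrite as S → β S' and S' → α S' | ε.
For T: α = {)}, β = {id +, ), * R id}. Rewrite as T → β T' and T' → α T' | ε.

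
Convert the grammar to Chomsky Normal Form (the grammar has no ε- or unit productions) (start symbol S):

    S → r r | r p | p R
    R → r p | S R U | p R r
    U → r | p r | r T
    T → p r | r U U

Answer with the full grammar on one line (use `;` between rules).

Introduce a nonterminal for each terminal appearing in a rule of length ≥ 2: X1 → r, X2 → p.
Binarize each right-hand side of length ≥ 3 by chaining fresh nonterminals (Y1, Y2, …): affected rules were R → S R U; R → X2 R X1; T → X1 U U.

S → X1 X1 | X1 X2 | X2 R; R → X1 X2 | S Y1 | X2 Y2; U → r | X2 X1 | X1 T; T → X2 X1 | X1 Y3; X1 → r; X2 → p; Y1 → R U; Y2 → R X1; Y3 → U U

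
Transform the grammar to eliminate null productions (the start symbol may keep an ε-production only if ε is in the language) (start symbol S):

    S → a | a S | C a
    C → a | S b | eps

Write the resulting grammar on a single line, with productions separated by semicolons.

S → a | a S | C a; C → a | S b

Nullable nonterminals: {C}.
ε ∉ L(G), so no ε-production is kept.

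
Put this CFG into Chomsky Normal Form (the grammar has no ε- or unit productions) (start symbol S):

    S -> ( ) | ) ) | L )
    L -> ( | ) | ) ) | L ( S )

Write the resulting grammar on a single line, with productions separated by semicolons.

Introduce a nonterminal for each terminal appearing in a rule of length ≥ 2: X1 → (, X2 → ).
Binarize each right-hand side of length ≥ 3 by chaining fresh nonterminals (Y1, Y2, …): affected rules were L → L X1 S X2.

S -> X1 X2 | X2 X2 | L X2; L -> ( | ) | X2 X2 | L Y1; X1 -> (; X2 -> ); Y1 -> X1 Y2; Y2 -> S X2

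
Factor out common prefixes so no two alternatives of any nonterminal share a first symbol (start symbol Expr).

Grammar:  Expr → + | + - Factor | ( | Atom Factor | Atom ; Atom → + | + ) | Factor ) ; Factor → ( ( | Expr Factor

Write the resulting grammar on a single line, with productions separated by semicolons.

Expr → ( | + Expr1 | Atom Expr2; Atom → Factor ) | + Atom1; Factor → ( ( | Expr Factor; Expr1 → ε | - Factor; Expr2 → Factor | ε; Atom1 → ε | )

Expr has alternatives sharing prefix '+': factor to Expr → + Expr1 with Expr1 → ε | - Factor.
Expr has alternatives sharing prefix 'Atom': factor to Expr → Atom Expr2 with Expr2 → Factor | ε.
Atom has alternatives sharing prefix '+': factor to Atom → + Atom1 with Atom1 → ε | ).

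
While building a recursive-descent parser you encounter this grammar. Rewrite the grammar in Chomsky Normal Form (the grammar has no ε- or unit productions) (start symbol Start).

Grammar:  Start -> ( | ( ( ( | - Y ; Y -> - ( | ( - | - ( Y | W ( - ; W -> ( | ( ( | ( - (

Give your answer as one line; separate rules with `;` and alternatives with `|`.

Start -> ( | X1 Y1 | X2 Y; Y -> X2 X1 | X1 X2 | X2 Y2 | W Y3; W -> ( | X1 X1 | X1 Y4; X1 -> (; X2 -> -; Y1 -> X1 X1; Y2 -> X1 Y; Y3 -> X1 X2; Y4 -> X2 X1

Introduce a nonterminal for each terminal appearing in a rule of length ≥ 2: X1 → (, X2 → -.
Binarize each right-hand side of length ≥ 3 by chaining fresh nonterminals (Y1, Y2, …): affected rules were Start → X1 X1 X1; Y → X2 X1 Y; Y → W X1 X2; W → X1 X2 X1.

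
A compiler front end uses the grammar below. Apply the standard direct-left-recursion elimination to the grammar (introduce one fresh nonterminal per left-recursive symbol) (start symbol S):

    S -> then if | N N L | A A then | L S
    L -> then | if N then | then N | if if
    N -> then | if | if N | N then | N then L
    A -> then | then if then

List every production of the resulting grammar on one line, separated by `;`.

S -> then if | N N L | A A then | L S; L -> then | if N then | then N | if if; N -> then N' | if N' | if N N'; A -> then | then if then; N' -> then N' | then L N' | ε

Left recursion appears on N.
For N: α = {then, then L}, β = {then, if, if N}. Rewrite as N → β N' and N' → α N' | ε.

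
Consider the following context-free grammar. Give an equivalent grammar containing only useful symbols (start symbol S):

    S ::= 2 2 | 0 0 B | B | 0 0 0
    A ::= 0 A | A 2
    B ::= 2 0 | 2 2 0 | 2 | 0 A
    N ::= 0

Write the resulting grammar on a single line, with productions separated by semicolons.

Generating nonterminals: {B, N, S}.
Reachable from S after that: {B, S}.
Removed useless symbols: {A, N} and every production mentioning them.

S ::= 2 2 | 0 0 B | B | 0 0 0; B ::= 2 0 | 2 2 0 | 2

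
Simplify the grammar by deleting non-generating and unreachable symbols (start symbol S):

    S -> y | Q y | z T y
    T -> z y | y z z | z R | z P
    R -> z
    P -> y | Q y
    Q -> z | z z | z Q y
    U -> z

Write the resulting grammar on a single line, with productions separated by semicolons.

S -> y | Q y | z T y; T -> z y | y z z | z R | z P; R -> z; P -> y | Q y; Q -> z | z z | z Q y

Generating nonterminals: {P, Q, R, S, T, U}.
Reachable from S after that: {P, Q, R, S, T}.
Removed useless symbols: {U} and every production mentioning them.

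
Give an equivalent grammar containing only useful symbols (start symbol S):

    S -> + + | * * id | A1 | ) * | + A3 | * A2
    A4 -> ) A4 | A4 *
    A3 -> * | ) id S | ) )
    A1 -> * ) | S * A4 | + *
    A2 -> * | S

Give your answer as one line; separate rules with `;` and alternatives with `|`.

Generating nonterminals: {A1, A2, A3, S}.
Reachable from S after that: {A1, A2, A3, S}.
Removed useless symbols: {A4} and every production mentioning them.

S -> + + | * * id | A1 | ) * | + A3 | * A2; A3 -> * | ) id S | ) ); A1 -> * ) | + *; A2 -> * | S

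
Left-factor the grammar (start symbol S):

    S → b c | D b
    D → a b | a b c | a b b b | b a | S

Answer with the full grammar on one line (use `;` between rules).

D has alternatives sharing prefix 'a b': factor to D → a b D' with D' → ε | c | b b.

S → b c | D b; D → b a | S | a b D'; D' → ε | c | b b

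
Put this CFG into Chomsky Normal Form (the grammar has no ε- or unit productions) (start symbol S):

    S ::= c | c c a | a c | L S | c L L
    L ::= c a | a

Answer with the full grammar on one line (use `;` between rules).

S ::= c | X1 Y1 | X2 X1 | L S | X1 Y2; L ::= X1 X2 | a; X1 ::= c; X2 ::= a; Y1 ::= X1 X2; Y2 ::= L L

Introduce a nonterminal for each terminal appearing in a rule of length ≥ 2: X1 → c, X2 → a.
Binarize each right-hand side of length ≥ 3 by chaining fresh nonterminals (Y1, Y2, …): affected rules were S → X1 X1 X2; S → X1 L L.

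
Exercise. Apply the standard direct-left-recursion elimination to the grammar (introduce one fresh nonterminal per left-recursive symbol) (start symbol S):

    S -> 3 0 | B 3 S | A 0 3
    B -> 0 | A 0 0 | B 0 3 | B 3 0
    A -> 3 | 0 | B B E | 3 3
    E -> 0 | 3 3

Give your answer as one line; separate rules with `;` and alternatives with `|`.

Left recursion appears on B.
For B: α = {0 3, 3 0}, β = {0, A 0 0}. Rewrite as B → β B' and B' → α B' | ε.

S -> 3 0 | B 3 S | A 0 3; B -> 0 B' | A 0 0 B'; A -> 3 | 0 | B B E | 3 3; E -> 0 | 3 3; B' -> 0 3 B' | 3 0 B' | epsilon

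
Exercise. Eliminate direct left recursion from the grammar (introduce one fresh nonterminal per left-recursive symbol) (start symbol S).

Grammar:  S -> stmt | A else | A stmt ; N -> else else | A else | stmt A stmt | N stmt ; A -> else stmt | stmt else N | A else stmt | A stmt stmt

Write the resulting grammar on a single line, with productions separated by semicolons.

S -> stmt | A else | A stmt; N -> else else N' | A else N' | stmt A stmt N'; A -> else stmt A' | stmt else N A'; N' -> stmt N' | epsilon; A' -> else stmt A' | stmt stmt A' | epsilon

N, A are directly left-recursive.
For N: α = {stmt}, β = {else else, A else, stmt A stmt}. Rewrite as N → β N' and N' → α N' | ε.
For A: α = {else stmt, stmt stmt}, β = {else stmt, stmt else N}. Rewrite as A → β A' and A' → α A' | ε.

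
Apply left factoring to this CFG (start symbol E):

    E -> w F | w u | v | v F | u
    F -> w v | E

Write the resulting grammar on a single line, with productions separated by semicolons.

E -> u | w E' | v E''; F -> w v | E; E' -> F | u; E'' -> ε | F

E has alternatives sharing prefix 'w': factor to E → w E' with E' → F | u.
E has alternatives sharing prefix 'v': factor to E → v E'' with E'' → ε | F.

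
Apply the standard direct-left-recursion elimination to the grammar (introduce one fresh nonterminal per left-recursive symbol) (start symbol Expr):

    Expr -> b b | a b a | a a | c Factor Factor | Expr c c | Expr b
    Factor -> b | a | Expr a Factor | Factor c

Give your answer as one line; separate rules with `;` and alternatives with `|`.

Expr -> b b Expr1 | a b a Expr1 | a a Expr1 | c Factor Factor Expr1; Factor -> b Factor1 | a Factor1 | Expr a Factor Factor1; Expr1 -> c c Expr1 | b Expr1 | eps; Factor1 -> c Factor1 | eps

Expr, Factor are directly left-recursive.
For Expr: α = {c c, b}, β = {b b, a b a, a a, c Factor Factor}. Rewrite as Expr → β Expr1 and Expr1 → α Expr1 | ε.
For Factor: α = {c}, β = {b, a, Expr a Factor}. Rewrite as Factor → β Factor1 and Factor1 → α Factor1 | ε.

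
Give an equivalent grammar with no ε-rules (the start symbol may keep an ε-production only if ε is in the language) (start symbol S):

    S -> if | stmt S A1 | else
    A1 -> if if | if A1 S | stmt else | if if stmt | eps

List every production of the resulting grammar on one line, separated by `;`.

The nullable symbols are {A1}.
ε ∉ L(G), so no ε-production is kept.
For each production, add variants omitting each subset of nullable occurrences: S → stmt S A1 gives stmt S A1 | stmt S. A1 → if A1 S gives if A1 S | if S.

S -> if | stmt S A1 | stmt S | else; A1 -> if if | if A1 S | if S | stmt else | if if stmt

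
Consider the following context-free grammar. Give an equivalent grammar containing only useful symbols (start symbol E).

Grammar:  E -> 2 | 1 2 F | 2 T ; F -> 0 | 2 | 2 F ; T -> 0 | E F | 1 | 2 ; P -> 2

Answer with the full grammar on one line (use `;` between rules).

E -> 2 | 1 2 F | 2 T; F -> 0 | 2 | 2 F; T -> 0 | E F | 1 | 2

Generating nonterminals: {E, F, P, T}.
Reachable from E after that: {E, F, T}.
Removed useless symbols: {P} and every production mentioning them.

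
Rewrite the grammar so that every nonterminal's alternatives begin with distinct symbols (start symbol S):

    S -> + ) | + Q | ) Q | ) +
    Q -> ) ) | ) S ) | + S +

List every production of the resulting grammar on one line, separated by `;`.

S -> + S' | ) S''; Q -> + S + | ) Q'; S' -> ) | Q; S'' -> Q | +; Q' -> ) | S )

S has alternatives sharing prefix '+': factor to S → + S' with S' → ) | Q.
S has alternatives sharing prefix ')': factor to S → ) S'' with S'' → Q | +.
Q has alternatives sharing prefix ')': factor to Q → ) Q' with Q' → ) | S ).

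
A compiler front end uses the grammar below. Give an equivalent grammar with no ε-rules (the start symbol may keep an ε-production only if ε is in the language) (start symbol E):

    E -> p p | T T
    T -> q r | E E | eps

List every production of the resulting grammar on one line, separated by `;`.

Nullable nonterminals: {E, T}.
ε ∈ L(G) since E is nullable, so keep E → ε.
Expand every rule over subsets of its nullable positions: E → T T gives T T | T. T → E E gives E E | E.

E -> p p | T T | T | eps; T -> q r | E E | E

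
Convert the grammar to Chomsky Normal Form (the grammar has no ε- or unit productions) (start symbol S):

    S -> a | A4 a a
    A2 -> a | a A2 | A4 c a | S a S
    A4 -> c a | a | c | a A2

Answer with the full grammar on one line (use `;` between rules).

Introduce a nonterminal for each terminal appearing in a rule of length ≥ 2: X1 → a, X2 → c.
Binarize each right-hand side of length ≥ 3 by chaining fresh nonterminals (Y1, Y2, …): affected rules were S → A4 X1 X1; A2 → A4 X2 X1; A2 → S X1 S.

S -> a | A4 Y1; A2 -> a | X1 A2 | A4 Y2 | S Y3; A4 -> X2 X1 | a | c | X1 A2; X1 -> a; X2 -> c; Y1 -> X1 X1; Y2 -> X2 X1; Y3 -> X1 S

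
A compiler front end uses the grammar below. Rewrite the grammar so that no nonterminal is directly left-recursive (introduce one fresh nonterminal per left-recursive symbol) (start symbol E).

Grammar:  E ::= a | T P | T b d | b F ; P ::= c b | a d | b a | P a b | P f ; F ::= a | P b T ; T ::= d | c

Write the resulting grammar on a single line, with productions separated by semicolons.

Left recursion appears on P.
For P: α = {a b, f}, β = {c b, a d, b a}. Rewrite as P → β P' and P' → α P' | ε.

E ::= a | T P | T b d | b F; P ::= c b P' | a d P' | b a P'; F ::= a | P b T; T ::= d | c; P' ::= a b P' | f P' | ε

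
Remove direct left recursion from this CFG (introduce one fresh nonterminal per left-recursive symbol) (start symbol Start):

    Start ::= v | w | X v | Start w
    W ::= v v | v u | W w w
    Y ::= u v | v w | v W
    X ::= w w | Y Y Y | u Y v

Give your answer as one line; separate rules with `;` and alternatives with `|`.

Start, W are directly left-recursive.
For Start: α = {w}, β = {v, w, X v}. Rewrite as Start → β Start1 and Start1 → α Start1 | ε.
For W: α = {w w}, β = {v v, v u}. Rewrite as W → β W1 and W1 → α W1 | ε.

Start ::= v Start1 | w Start1 | X v Start1; W ::= v v W1 | v u W1; Y ::= u v | v w | v W; X ::= w w | Y Y Y | u Y v; Start1 ::= w Start1 | ε; W1 ::= w w W1 | ε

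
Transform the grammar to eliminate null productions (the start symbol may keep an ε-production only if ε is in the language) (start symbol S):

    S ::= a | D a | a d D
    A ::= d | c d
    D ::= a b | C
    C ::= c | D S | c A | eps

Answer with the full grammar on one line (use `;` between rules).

S ::= a | D a | a d D | a d; A ::= d | c d; D ::= a b | C; C ::= c | D S | S | c A

Nullable nonterminals: {C, D}.
ε ∉ L(G), so no ε-production is kept.
Expand every rule over subsets of its nullable positions: S → a d D gives a d D | a d. C → D S gives D S | S.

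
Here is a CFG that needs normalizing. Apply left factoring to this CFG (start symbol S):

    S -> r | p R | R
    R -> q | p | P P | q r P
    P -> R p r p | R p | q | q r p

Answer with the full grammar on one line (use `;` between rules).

S -> r | p R | R; R -> p | P P | q R'; P -> R p P' | q P''; R' -> ε | r P; P' -> r p | ε; P'' -> ε | r p

R has alternatives sharing prefix 'q': factor to R → q R' with R' → ε | r P.
P has alternatives sharing prefix 'R p': factor to P → R p P' with P' → r p | ε.
P has alternatives sharing prefix 'q': factor to P → q P'' with P'' → ε | r p.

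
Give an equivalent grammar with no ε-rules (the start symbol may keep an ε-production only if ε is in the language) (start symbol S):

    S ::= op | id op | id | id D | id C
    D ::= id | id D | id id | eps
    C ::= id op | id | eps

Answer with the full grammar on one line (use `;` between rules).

Nullable nonterminals: {C, D}.
ε ∉ L(G), so no ε-production is kept.

S ::= op | id op | id | id D | id C; D ::= id | id D | id id; C ::= id op | id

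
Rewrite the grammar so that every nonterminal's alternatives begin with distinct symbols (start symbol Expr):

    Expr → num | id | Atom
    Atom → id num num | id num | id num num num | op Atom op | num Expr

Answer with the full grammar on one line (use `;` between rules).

Atom has alternatives sharing prefix 'id num': factor to Atom → id num Atom1 with Atom1 → num | ε | num num.
Atom1 has alternatives sharing prefix 'num': factor to Atom1 → num Atom11 with Atom11 → ε | num.

Expr → num | id | Atom; Atom → op Atom op | num Expr | id num Atom1; Atom1 → ε | num Atom11; Atom11 → ε | num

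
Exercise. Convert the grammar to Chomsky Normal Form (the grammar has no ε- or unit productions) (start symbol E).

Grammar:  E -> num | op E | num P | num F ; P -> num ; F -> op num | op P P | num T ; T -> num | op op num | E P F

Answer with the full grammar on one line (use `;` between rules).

E -> num | X1 E | X2 P | X2 F; P -> num; F -> X1 X2 | X1 Y1 | X2 T; T -> num | X1 Y2 | E Y3; X1 -> op; X2 -> num; Y1 -> P P; Y2 -> X1 X2; Y3 -> P F

Introduce a nonterminal for each terminal appearing in a rule of length ≥ 2: X1 → op, X2 → num.
Binarize each right-hand side of length ≥ 3 by chaining fresh nonterminals (Y1, Y2, …): affected rules were F → X1 P P; T → X1 X1 X2; T → E P F.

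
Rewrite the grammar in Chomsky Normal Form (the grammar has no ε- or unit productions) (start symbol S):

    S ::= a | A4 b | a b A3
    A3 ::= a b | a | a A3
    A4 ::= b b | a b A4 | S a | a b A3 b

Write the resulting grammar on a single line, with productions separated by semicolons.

S ::= a | A4 X1 | X2 Y1; A3 ::= X2 X1 | a | X2 A3; A4 ::= X1 X1 | X2 Y2 | S X2 | X2 Y3; X1 ::= b; X2 ::= a; Y1 ::= X1 A3; Y2 ::= X1 A4; Y3 ::= X1 Y4; Y4 ::= A3 X1

Introduce a nonterminal for each terminal appearing in a rule of length ≥ 2: X1 → b, X2 → a.
Binarize each right-hand side of length ≥ 3 by chaining fresh nonterminals (Y1, Y2, …): affected rules were S → X2 X1 A3; A4 → X2 X1 A4; A4 → X2 X1 A3 X1.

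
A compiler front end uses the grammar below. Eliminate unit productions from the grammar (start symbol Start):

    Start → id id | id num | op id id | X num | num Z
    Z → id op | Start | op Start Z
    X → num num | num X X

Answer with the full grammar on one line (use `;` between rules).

Start → id id | id num | op id id | X num | num Z; Z → id op | op Start Z | id id | id num | op id id | X num | num Z; X → num num | num X X

Unit pairs: Z ⇒* {Start}.
For each unit pair (A, B), copy every non-unit production of B to A, then drop all unit productions.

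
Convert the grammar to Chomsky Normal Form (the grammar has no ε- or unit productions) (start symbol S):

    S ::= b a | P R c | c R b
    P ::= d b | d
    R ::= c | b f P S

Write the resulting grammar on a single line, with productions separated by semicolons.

Introduce a nonterminal for each terminal appearing in a rule of length ≥ 2: X1 → b, X2 → a, X3 → c, X4 → d, X5 → f.
Binarize each right-hand side of length ≥ 3 by chaining fresh nonterminals (Y1, Y2, …): affected rules were S → P R X3; S → X3 R X1; R → X1 X5 P S.

S ::= X1 X2 | P Y1 | X3 Y2; P ::= X4 X1 | d; R ::= c | X1 Y3; X1 ::= b; X2 ::= a; X3 ::= c; X4 ::= d; X5 ::= f; Y1 ::= R X3; Y2 ::= R X1; Y3 ::= X5 Y4; Y4 ::= P S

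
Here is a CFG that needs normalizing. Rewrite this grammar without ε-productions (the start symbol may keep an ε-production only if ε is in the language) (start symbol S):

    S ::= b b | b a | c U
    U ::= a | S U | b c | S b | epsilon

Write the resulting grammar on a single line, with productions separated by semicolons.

Nullable set = {U}.
ε ∉ L(G), so no ε-production is kept.
Add the nullable-subset variants: S → c U gives c U | c. U → S U gives S U | S.

S ::= b b | b a | c U | c; U ::= a | S U | S | b c | S b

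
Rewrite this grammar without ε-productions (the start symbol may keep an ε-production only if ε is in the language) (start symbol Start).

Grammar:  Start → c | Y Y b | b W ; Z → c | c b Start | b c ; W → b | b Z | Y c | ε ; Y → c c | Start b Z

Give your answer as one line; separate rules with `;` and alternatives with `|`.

Start → c | Y Y b | b W | b; Z → c | c b Start | b c; W → b | b Z | Y c; Y → c c | Start b Z

Nullable nonterminals: {W}.
ε ∉ L(G), so no ε-production is kept.
Add the nullable-subset variants: Start → b W gives b W | b.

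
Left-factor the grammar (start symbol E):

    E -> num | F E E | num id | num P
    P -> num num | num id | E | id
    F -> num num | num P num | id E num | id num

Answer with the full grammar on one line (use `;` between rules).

E -> F E E | num E'; P -> E | id | num P'; F -> num F' | id F''; E' -> eps | id | P; P' -> num | id; F' -> num | P num; F'' -> E num | num

E has alternatives sharing prefix 'num': factor to E → num E' with E' → ε | id | P.
P has alternatives sharing prefix 'num': factor to P → num P' with P' → num | id.
F has alternatives sharing prefix 'num': factor to F → num F' with F' → num | P num.
F has alternatives sharing prefix 'id': factor to F → id F'' with F'' → E num | num.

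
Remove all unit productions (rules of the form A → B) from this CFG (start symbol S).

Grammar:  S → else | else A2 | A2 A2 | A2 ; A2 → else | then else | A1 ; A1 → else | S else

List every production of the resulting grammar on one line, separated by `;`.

Unit pairs: A2 ⇒* {A1}; S ⇒* {A1, A2}.
Replace each nonterminal's rules with the union of the non-unit rules of every nonterminal it unit-derives.

S → else | then else | S else | else A2 | A2 A2; A2 → else | then else | S else; A1 → else | S else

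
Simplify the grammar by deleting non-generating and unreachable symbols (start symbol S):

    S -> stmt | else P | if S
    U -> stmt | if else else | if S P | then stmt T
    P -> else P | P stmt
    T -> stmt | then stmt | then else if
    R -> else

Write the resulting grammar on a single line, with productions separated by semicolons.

Generating nonterminals: {R, S, T, U}.
Reachable from S after that: {S}.
Removed useless symbols: {P, R, T, U} and every production mentioning them.

S -> stmt | if S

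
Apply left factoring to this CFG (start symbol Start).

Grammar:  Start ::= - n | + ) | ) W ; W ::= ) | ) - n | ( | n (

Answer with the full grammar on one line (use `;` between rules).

W has alternatives sharing prefix ')': factor to W → ) W1 with W1 → ε | - n.

Start ::= - n | + ) | ) W; W ::= ( | n ( | ) W1; W1 ::= epsilon | - n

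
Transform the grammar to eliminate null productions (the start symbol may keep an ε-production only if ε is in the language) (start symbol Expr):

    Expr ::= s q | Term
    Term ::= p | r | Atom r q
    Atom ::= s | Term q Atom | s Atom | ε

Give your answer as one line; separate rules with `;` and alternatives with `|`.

Nullable nonterminals: {Atom}.
ε ∉ L(G), so no ε-production is kept.
Expand every rule over subsets of its nullable positions: Term → Atom r q gives Atom r q | r q. Atom → Term q Atom gives Term q Atom | Term q.

Expr ::= s q | Term; Term ::= p | r | Atom r q | r q; Atom ::= s | Term q Atom | Term q | s Atom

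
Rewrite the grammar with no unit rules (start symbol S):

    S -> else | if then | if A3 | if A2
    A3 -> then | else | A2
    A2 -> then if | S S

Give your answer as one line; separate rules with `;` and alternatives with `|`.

S -> else | if then | if A3 | if A2; A3 -> then if | S S | then | else; A2 -> then if | S S

Unit pairs: A3 ⇒* {A2}.
For every A with A ⇒* B via unit rules, add B's non-unit alternatives to A; then delete every rule of the form X → Y.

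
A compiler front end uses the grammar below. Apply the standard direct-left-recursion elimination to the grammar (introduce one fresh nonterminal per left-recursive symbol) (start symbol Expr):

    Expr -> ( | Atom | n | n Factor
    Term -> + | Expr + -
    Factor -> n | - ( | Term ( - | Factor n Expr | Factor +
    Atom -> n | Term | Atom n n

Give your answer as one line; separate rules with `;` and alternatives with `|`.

Expr -> ( | Atom | n | n Factor; Term -> + | Expr + -; Factor -> n Factor1 | - ( Factor1 | Term ( - Factor1; Atom -> n Atom1 | Term Atom1; Factor1 -> n Expr Factor1 | + Factor1 | ε; Atom1 -> n n Atom1 | ε

Directly left-recursive nonterminals: Factor, Atom.
For Factor: α = {n Expr, +}, β = {n, - (, Term ( -}. Rewrite as Factor → β Factor1 and Factor1 → α Factor1 | ε.
For Atom: α = {n n}, β = {n, Term}. Rewrite as Atom → β Atom1 and Atom1 → α Atom1 | ε.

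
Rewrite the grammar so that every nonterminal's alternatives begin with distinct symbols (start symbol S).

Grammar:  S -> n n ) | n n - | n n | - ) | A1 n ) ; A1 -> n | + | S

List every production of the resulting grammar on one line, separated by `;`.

S has alternatives sharing prefix 'n n': factor to S → n n S' with S' → ) | - | ε.

S -> - ) | A1 n ) | n n S'; A1 -> n | + | S; S' -> ) | - | ε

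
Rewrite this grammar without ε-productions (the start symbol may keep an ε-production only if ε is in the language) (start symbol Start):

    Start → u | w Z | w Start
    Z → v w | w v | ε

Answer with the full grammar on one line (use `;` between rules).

Start → u | w Z | w | w Start; Z → v w | w v

The nullable symbols are {Z}.
ε ∉ L(G), so no ε-production is kept.
For each production, add variants omitting each subset of nullable occurrences: Start → w Z gives w Z | w.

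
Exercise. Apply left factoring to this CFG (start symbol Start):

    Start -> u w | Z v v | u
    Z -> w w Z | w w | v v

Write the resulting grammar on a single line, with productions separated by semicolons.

Start has alternatives sharing prefix 'u': factor to Start → u Start1 with Start1 → w | ε.
Z has alternatives sharing prefix 'w w': factor to Z → w w Z1 with Z1 → Z | ε.

Start -> Z v v | u Start1; Z -> v v | w w Z1; Start1 -> w | ε; Z1 -> Z | ε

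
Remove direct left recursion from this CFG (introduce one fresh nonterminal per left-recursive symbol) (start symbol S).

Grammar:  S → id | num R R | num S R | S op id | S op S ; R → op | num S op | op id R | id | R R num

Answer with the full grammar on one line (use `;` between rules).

S → id S' | num R R S' | num S R S'; R → op R' | num S op R' | op id R R' | id R'; S' → op id S' | op S S' | ε; R' → R num R' | ε

S, R are directly left-recursive.
For S: α = {op id, op S}, β = {id, num R R, num S R}. Rewrite as S → β S' and S' → α S' | ε.
For R: α = {R num}, β = {op, num S op, op id R, id}. Rewrite as R → β R' and R' → α R' | ε.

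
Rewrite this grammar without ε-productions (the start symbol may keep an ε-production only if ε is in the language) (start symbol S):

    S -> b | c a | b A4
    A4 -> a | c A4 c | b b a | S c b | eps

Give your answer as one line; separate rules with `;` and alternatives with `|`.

S -> b | c a | b A4; A4 -> a | c A4 c | c c | b b a | S c b

Nullable nonterminals: {A4}.
ε ∉ L(G), so no ε-production is kept.
Add the nullable-subset variants: A4 → c A4 c gives c A4 c | c c.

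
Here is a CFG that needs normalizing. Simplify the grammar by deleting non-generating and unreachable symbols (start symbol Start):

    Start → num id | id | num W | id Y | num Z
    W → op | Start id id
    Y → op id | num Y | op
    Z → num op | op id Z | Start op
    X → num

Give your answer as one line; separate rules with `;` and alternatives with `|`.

Generating nonterminals: {Start, W, X, Y, Z}.
Reachable from Start after that: {Start, W, Y, Z}.
Removed useless symbols: {X} and every production mentioning them.

Start → num id | id | num W | id Y | num Z; W → op | Start id id; Y → op id | num Y | op; Z → num op | op id Z | Start op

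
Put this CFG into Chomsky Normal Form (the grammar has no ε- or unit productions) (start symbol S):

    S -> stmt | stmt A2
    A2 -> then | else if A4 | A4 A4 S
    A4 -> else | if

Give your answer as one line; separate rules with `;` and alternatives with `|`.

Introduce a nonterminal for each terminal appearing in a rule of length ≥ 2: X1 → stmt, X2 → else, X3 → if.
Binarize each right-hand side of length ≥ 3 by chaining fresh nonterminals (Y1, Y2, …): affected rules were A2 → X2 X3 A4; A2 → A4 A4 S.

S -> stmt | X1 A2; A2 -> then | X2 Y1 | A4 Y2; A4 -> else | if; X1 -> stmt; X2 -> else; X3 -> if; Y1 -> X3 A4; Y2 -> A4 S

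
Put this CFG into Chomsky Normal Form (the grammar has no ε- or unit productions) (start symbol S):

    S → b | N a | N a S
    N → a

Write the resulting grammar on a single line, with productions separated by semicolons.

S → b | N X1 | N Y1; N → a; X1 → a; Y1 → X1 S

Introduce a nonterminal for each terminal appearing in a rule of length ≥ 2: X1 → a.
Binarize each right-hand side of length ≥ 3 by chaining fresh nonterminals (Y1, Y2, …): affected rules were S → N X1 S.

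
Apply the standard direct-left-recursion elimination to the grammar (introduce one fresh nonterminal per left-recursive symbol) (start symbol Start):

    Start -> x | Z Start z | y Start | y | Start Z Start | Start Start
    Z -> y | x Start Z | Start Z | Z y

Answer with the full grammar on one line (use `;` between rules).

Start -> x Start1 | Z Start z Start1 | y Start Start1 | y Start1; Z -> y Z1 | x Start Z Z1 | Start Z Z1; Start1 -> Z Start Start1 | Start Start1 | eps; Z1 -> y Z1 | eps

Directly left-recursive nonterminals: Start, Z.
For Start: α = {Z Start, Start}, β = {x, Z Start z, y Start, y}. Rewrite as Start → β Start1 and Start1 → α Start1 | ε.
For Z: α = {y}, β = {y, x Start Z, Start Z}. Rewrite as Z → β Z1 and Z1 → α Z1 | ε.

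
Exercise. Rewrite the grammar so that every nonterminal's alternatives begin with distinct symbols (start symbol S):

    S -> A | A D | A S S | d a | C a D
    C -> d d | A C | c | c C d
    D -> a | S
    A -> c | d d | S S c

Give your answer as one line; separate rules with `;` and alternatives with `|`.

S has alternatives sharing prefix 'A': factor to S → A S' with S' → ε | D | S S.
C has alternatives sharing prefix 'c': factor to C → c C' with C' → ε | C d.

S -> d a | C a D | A S'; C -> d d | A C | c C'; D -> a | S; A -> c | d d | S S c; S' -> ε | D | S S; C' -> ε | C d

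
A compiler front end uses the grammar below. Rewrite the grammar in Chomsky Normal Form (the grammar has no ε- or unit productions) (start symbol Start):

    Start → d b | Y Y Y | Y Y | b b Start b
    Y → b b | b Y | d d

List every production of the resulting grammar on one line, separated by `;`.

Introduce a nonterminal for each terminal appearing in a rule of length ≥ 2: X1 → d, X2 → b.
Binarize each right-hand side of length ≥ 3 by chaining fresh nonterminals (Y1, Y2, …): affected rules were Start → Y Y Y; Start → X2 X2 Start X2.

Start → X1 X2 | Y Y1 | Y Y | X2 Y2; Y → X2 X2 | X2 Y | X1 X1; X1 → d; X2 → b; Y1 → Y Y; Y2 → X2 Y3; Y3 → Start X2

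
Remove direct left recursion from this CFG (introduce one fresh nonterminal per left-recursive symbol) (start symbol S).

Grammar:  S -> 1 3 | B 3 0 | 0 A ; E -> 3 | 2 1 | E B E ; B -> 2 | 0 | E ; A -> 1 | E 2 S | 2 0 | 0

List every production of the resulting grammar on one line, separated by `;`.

E is directly left-recursive.
For E: α = {B E}, β = {3, 2 1}. Rewrite as E → β E' and E' → α E' | ε.

S -> 1 3 | B 3 0 | 0 A; E -> 3 E' | 2 1 E'; B -> 2 | 0 | E; A -> 1 | E 2 S | 2 0 | 0; E' -> B E E' | ε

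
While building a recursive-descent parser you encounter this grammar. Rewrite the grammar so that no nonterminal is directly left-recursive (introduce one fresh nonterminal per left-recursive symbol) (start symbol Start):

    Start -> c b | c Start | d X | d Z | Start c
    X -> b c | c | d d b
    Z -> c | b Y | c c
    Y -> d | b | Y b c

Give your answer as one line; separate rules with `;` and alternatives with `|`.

Directly left-recursive nonterminals: Start, Y.
For Start: α = {c}, β = {c b, c Start, d X, d Z}. Rewrite as Start → β Start1 and Start1 → α Start1 | ε.
For Y: α = {b c}, β = {d, b}. Rewrite as Y → β Y1 and Y1 → α Y1 | ε.

Start -> c b Start1 | c Start Start1 | d X Start1 | d Z Start1; X -> b c | c | d d b; Z -> c | b Y | c c; Y -> d Y1 | b Y1; Start1 -> c Start1 | ε; Y1 -> b c Y1 | ε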